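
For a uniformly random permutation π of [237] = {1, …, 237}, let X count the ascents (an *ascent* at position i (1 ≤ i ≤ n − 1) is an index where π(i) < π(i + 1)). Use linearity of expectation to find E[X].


Write X = Σ X_I over i = 1, …, 236, with X_I the indicator of one ascent.
There are 236 indicators.
For each fixed i, the pair (π(i), π(i+1)) is a uniformly random ordered pair of distinct values from {1, …, 237}; by symmetry P[π(i) < π(i+1)] = 1/2.
By linearity: E[X] = 236 · (1/2) = (237 − 1) · (1/2) = 118 ≈ 118.000.

E[X] = 118 = 118.000.


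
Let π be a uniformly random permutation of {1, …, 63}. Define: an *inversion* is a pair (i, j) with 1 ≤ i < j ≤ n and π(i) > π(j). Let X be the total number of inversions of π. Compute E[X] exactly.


Write X = Σ X_I over the C(63, 2) = 1953 pairs i < j, with X_I the indicator of one inversion.
There are 1953 indicators.
For each fixed pair i < j, the values π(i) and π(j) are two distinct elements of {1, …, 63} in uniformly random order; by symmetry P[π(i) > π(j)] = 1/2.
By linearity: E[X] = 1953 · (1/2) = C(63, 2) · (1/2) = 1953/2 = 1953/2 ≈ 976.5000.

E[X] = 1953/2 = 976.5000.


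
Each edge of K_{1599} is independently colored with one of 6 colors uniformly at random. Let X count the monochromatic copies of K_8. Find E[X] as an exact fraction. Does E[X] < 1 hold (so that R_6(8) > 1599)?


E[X] = C(1599, 8) · 6^{1 − 28} = 1041478627524184359081 · 6^{−27} = 1041478627524184359081/1023490369077469249536.
As a reduced fraction: E[X] = 38573282500895717003/37907050706572935168 ≈ 1.01758.
Is E[X] < 1? NO.
Since E[X] ≥ 1, the first-moment bound is inconclusive at n = 1599; it does NOT by itself certify R_6(8) > 1599.

E[X] = 38573282500895717003/37907050706572935168 ≈ 1.01758; E[X] ≥ 1; first-moment method inconclusive here.


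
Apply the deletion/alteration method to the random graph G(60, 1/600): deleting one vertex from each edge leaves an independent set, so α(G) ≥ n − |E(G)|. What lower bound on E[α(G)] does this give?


E[|E(G)|] = C(60, 2)·p = 1770 · (1/600) = 59/20.
E[α(G)] ≥ n − E[|E(G)|] = 60 − 59/20 = 1141/20.
Numerically: ≈ 57.0500.
(This is only a lower bound; the true E[α(G)] may be larger.)

E[α(G)] ≥ 1141/20 ≈ 57.0500.


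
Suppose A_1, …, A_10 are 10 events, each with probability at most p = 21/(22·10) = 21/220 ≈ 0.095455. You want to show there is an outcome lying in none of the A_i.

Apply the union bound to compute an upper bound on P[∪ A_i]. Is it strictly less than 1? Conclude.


Union bound: P[∪_{i=1}^{10} A_i] ≤ Σ_i P[A_i] ≤ 10·p = 10·(21/220) = 21/22.
Numerically: 21/22 ≈ 0.954545.
Is 21/22 < 1? YES.
Since P[∪ A_i] ≤ 21/22 < 1, the complement has P[∩ A_i^c] ≥ 1 − 21/22 = 1/22 > 0, so some outcome avoids every A_i.

10·p = 21/22 ≈ 0.954545; existence CERTIFIED by the union bound.


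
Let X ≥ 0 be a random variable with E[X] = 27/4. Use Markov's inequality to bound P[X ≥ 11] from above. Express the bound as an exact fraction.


μ = E[X] = 27/4, a = 11.
Markov: P[X ≥ 11] ≤ μ/a = (27/4)/11 = 27/44.
Numerically: ≈ 0.614.
(Since a = 11 > μ = 6.750, the bound 27/44 is < 1 and informative.)

P[X ≥ 11] ≤ 27/44 ≈ 0.614.


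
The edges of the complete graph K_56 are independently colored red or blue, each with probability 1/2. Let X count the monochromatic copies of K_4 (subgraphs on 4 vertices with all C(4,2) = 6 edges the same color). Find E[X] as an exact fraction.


Let X = Σ_S X_S over the C(56, 4) = 367290 subsets S of size 4, where X_S = 1 if the K_4 on S is monochromatic.
For a fixed S, the K_4 on S has C(4, 2) = 6 edges. P[all 6 edges red] = (1/2)^6, and likewise for blue, so P[monochromatic] = 2·(1/2)^6 = 2^{1 − 6} = 1/32.
By linearity: E[X] = C(56, 4) · 2^{1 − 6} = 367290 · 1/32 = 183645/16.
Numerically: E[X] ≈ 11477.8125.

E[X] = C(56,4)·2^(1−C(4,2)) = 183645/16 ≈ 11477.8125.


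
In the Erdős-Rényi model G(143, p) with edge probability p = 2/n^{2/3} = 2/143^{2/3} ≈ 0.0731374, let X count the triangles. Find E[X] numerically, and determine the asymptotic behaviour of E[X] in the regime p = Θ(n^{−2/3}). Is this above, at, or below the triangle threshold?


Number of potential triangles: C(143, 3) = 477191.
Each occurs with probability p³ ≈ (0.0731374)³ ≈ 3.91217174e-04.
By linearity: E[X] = C(143, 3)·p³ ≈ 477191 · 3.91217174e-04 ≈ 186.685315.
Since α = 2/3 < 1, p = c/n^{2/3} ≫ 1/n is above the triangle threshold p ~ 1/n. Asymptotically E[X] ~ (c³/6)·n^{3(1−α)} = (2³/6)·n^{1} → ∞; triangles are abundant w.h.p.

E[X] ≈ 186.685315; in regime p = Θ(1/n^{2/3}) E[X] diverges (above the triangle threshold p ~ 1/n).


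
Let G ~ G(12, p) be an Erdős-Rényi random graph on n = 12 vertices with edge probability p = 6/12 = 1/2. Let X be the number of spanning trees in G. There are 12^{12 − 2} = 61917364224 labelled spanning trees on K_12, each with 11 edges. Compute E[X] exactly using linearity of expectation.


K_12 has 12^{12 − 2} = 61917364224 labelled spanning trees.
For each such spanning tree H, let X_H = 1 if all 11 edges of H are present in G. Then P[X_H = 1] = p^{11} = (1/2)^{11} = 1/2048.
By linearity: E[X] = Σ_H E[X_H] = 61917364224 · p^{11} = 61917364224 · 1/2048 = 30233088.
Numerically: E[X] ≈ 3.02e+07.

E[X] = 61917364224 · (1/2)^{11} = 30233088 ≈ 3.02e+07.


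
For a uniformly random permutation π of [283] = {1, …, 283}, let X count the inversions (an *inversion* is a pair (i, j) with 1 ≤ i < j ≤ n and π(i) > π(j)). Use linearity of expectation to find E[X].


Write X = Σ X_I over the C(283, 2) = 39903 pairs i < j, with X_I the indicator of one inversion.
There are 39903 indicators.
For each fixed pair i < j, the values π(i) and π(j) are two distinct elements of {1, …, 283} in uniformly random order; by symmetry P[π(i) > π(j)] = 1/2.
By linearity: E[X] = 39903 · (1/2) = C(283, 2) · (1/2) = 39903/2 = 39903/2 ≈ 19951.5000.

E[X] = 39903/2 = 19951.5000.


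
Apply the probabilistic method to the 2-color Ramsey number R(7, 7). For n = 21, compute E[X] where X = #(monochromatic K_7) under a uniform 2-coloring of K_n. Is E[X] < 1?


E[X] = C(21, 7) · 2^{1 − 21} = 116280 · 2^{−20} = 116280/1048576.
As a reduced fraction: E[X] = 14535/131072 ≈ 0.111.
Is E[X] < 1? YES.
Since E[X] < 1, there exists a 2-coloring of K_{21} with no monochromatic K_7; hence R(7, 7) > 21.

E[X] = 14535/131072 ≈ 0.111; E[X] < 1, so R(7, 7) > 21.


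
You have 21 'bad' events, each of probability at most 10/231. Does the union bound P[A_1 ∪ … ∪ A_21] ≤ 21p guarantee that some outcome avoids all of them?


Union bound: P[∪_{i=1}^{21} A_i] ≤ Σ_i P[A_i] ≤ 21·p = 21·(10/231) = 10/11.
Numerically: 10/11 ≈ 0.9091.
Is 10/11 < 1? YES.
Since P[∪ A_i] ≤ 10/11 < 1, the complement has P[∩ A_i^c] ≥ 1 − 10/11 = 1/11 > 0, so some outcome avoids every A_i.

21·p = 10/11 ≈ 0.9091; existence CERTIFIED by the union bound.


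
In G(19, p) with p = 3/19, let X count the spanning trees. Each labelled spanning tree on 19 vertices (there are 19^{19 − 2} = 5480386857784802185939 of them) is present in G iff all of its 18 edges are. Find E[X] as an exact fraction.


K_19 has 19^{19 − 2} = 5480386857784802185939 labelled spanning trees.
For each such spanning tree H, let X_H = 1 if all 18 edges of H are present in G. Then P[X_H = 1] = p^{18} = (3/19)^{18} = 387420489/104127350297911241532841.
Summing the indicators: E[X] = Σ_H E[X_H] = 5480386857784802185939 · p^{18} = 5480386857784802185939 · 387420489/104127350297911241532841 = 387420489/19.
Numerically: E[X] ≈ 2.039e+07.

E[X] = 5480386857784802185939 · (3/19)^{18} = 387420489/19 ≈ 2.039e+07.


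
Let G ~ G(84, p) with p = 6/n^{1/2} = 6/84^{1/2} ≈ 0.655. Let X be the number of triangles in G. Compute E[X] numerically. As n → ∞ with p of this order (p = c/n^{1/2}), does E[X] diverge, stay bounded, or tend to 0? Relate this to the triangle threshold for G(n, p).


Number of potential triangles: C(84, 3) = 95284.
Each occurs with probability p³ ≈ (0.655)³ ≈ 2.80566e-01.
By linearity: E[X] = C(84, 3)·p³ ≈ 95284 · 2.80566e-01 ≈ 26733.437.
Since α = 1/2 < 1, p = c/n^{1/2} ≫ 1/n is above the triangle threshold p ~ 1/n. Asymptotically E[X] ~ (c³/6)·n^{3(1−α)} = (6³/6)·n^{1.5} → ∞; triangles are abundant w.h.p.

E[X] ≈ 26733.437; in regime p = Θ(1/n^{1/2}) E[X] diverges (above the triangle threshold p ~ 1/n).


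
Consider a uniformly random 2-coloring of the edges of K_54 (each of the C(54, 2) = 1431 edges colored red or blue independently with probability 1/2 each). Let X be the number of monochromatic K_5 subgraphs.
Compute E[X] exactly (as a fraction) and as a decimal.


Let X = Σ_S X_S over the C(54, 5) = 3162510 subsets S of size 5, where X_S = 1 if the K_5 on S is monochromatic.
For a fixed S, the K_5 on S has C(5, 2) = 10 edges. P[all 10 edges red] = (1/2)^10, and likewise for blue, so P[monochromatic] = 2·(1/2)^10 = 2^{1 − 10} = 1/512.
Summing: E[X] = C(54, 5) · 2^{1 − 10} = 3162510 · 1/512 = 1581255/256.
Numerically: E[X] ≈ 6176.777344.

E[X] = C(54,5)·2^(1−C(5,2)) = 1581255/256 ≈ 6176.777344.


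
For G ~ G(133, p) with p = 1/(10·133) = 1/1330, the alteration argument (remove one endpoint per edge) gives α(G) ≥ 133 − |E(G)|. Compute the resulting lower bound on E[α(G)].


E[|E(G)|] = C(133, 2)·p = 8778 · (1/1330) = 33/5.
E[α(G)] ≥ n − E[|E(G)|] = 133 − 33/5 = 632/5.
Numerically: ≈ 126.4000.
(This is only a lower bound; the true E[α(G)] may be larger.)

E[α(G)] ≥ 632/5 ≈ 126.4000.


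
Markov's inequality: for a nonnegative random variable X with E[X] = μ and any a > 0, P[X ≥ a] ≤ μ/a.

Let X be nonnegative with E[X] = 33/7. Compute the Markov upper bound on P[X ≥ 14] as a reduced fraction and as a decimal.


μ = E[X] = 33/7, a = 14.
Markov: P[X ≥ 14] ≤ μ/a = (33/7)/14 = 33/98.
Numerically: ≈ 0.3367.
(Since a = 14 > μ = 4.7143, the bound 33/98 is < 1 and informative.)

P[X ≥ 14] ≤ 33/98 ≈ 0.3367.


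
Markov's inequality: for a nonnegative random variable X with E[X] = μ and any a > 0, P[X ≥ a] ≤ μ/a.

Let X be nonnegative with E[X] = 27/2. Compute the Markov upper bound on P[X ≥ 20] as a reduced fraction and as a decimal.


μ = E[X] = 27/2, a = 20.
Markov: P[X ≥ 20] ≤ μ/a = (27/2)/20 = 27/40.
Numerically: ≈ 0.675000.
(Since a = 20 > μ = 13.500000, the bound 27/40 is < 1 and informative.)

P[X ≥ 20] ≤ 27/40 ≈ 0.675000.


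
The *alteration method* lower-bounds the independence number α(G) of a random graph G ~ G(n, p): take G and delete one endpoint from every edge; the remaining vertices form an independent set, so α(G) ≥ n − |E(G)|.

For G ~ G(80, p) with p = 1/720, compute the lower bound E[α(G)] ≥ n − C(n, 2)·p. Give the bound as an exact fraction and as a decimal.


E[|E(G)|] = C(80, 2)·p = 3160 · (1/720) = 79/18.
E[α(G)] ≥ n − E[|E(G)|] = 80 − 79/18 = 1361/18.
Numerically: ≈ 75.611.
(This is only a lower bound; the true E[α(G)] may be larger.)

E[α(G)] ≥ 1361/18 ≈ 75.611.


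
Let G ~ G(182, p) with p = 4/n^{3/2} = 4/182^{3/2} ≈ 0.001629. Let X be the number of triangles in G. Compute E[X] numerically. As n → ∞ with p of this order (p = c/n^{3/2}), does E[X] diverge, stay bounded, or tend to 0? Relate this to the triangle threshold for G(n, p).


Number of potential triangles: C(182, 3) = 988260.
Each occurs with probability p³ ≈ (0.001629)³ ≈ 4.323732e-09.
By linearity: E[X] = C(182, 3)·p³ ≈ 988260 · 4.323732e-09 ≈ 0.0043.
Since α = 3/2 > 1, p = c/n^{3/2} = o(1/n) is below the triangle threshold p ~ 1/n. Asymptotically E[X] ~ (c³/6)·n^{3(1−α)} = (4³/6)·n^{-1.5} → 0, so by Markov's inequality G has no triangles w.h.p.

E[X] ≈ 0.0043; in regime p = Θ(1/n^{3/2}) E[X] tends to 0 (below the triangle threshold p ~ 1/n).


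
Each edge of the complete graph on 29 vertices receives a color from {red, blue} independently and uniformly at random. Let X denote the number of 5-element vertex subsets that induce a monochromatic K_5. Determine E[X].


Let X = Σ_S X_S over the C(29, 5) = 118755 subsets S of size 5, where X_S = 1 if the K_5 on S is monochromatic.
For a fixed S, the K_5 on S has C(5, 2) = 10 edges. P[all 10 edges red] = (1/2)^10, and likewise for blue, so P[monochromatic] = 2·(1/2)^10 = 2^{1 − 10} = 1/512.
By linearity of expectation: E[X] = C(29, 5) · 2^{1 − 10} = 118755 · 1/512 = 118755/512.
Numerically: E[X] ≈ 231.9434.

E[X] = C(29,5)·2^(1−C(5,2)) = 118755/512 ≈ 231.9434.


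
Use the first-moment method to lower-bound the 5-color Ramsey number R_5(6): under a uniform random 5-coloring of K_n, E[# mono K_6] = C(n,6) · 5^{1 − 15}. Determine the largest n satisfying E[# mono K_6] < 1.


We need C(n, 6) · 5^{1 − 15} < 1, i.e. C(n, 6) < 5^{15 − 1} = 6103515625.
Check values of n near the boundary:
  n = 126: C(126, 6) = 4925156775; 4925156775 < 6103515625? YES
  n = 127: C(127, 6) = 5169379425; 5169379425 < 6103515625? YES
  n = 128: C(128, 6) = 5423611200; 5423611200 < 6103515625? YES
  n = 129: C(129, 6) = 5688177600; 5688177600 < 6103515625? YES
  n = 130: C(130, 6) = 5963412000; 5963412000 < 6103515625? YES
  n = 131: C(131, 6) = 6249655776; 6249655776 < 6103515625? NO
  n = 132: C(132, 6) = 6547258432; 6547258432 < 6103515625? NO
The largest n with C(n, 6) < 6103515625 is n = 130 (where E[X] = 47707296/48828125 ≈ 0.977045). Hence R_5(6) > 130, i.e. R_5(6) ≥ 131.

Largest n = 130; hence R_5(6) > 130.


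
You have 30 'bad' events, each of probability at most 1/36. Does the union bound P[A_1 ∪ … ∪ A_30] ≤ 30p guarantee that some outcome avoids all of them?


Union bound: P[∪_{i=1}^{30} A_i] ≤ Σ_i P[A_i] ≤ 30·p = 30·(1/36) = 5/6.
Numerically: 5/6 ≈ 0.833.
Is 5/6 < 1? YES.
Since P[∪ A_i] ≤ 5/6 < 1, the complement has P[∩ A_i^c] ≥ 1 − 5/6 = 1/6 > 0, so some outcome avoids every A_i.

30·p = 5/6 ≈ 0.833; existence CERTIFIED by the union bound.


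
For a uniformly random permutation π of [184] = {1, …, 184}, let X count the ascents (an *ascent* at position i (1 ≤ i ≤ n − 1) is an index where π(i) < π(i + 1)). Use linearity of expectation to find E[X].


Write X = Σ X_I over i = 1, …, 183, with X_I the indicator of one ascent.
There are 183 indicators.
For each fixed i, the pair (π(i), π(i+1)) is a uniformly random ordered pair of distinct values from {1, …, 184}; by symmetry P[π(i) < π(i+1)] = 1/2.
By linearity: E[X] = 183 · (1/2) = (184 − 1) · (1/2) = 183/2 ≈ 91.5000.

E[X] = 183/2 = 91.5000.


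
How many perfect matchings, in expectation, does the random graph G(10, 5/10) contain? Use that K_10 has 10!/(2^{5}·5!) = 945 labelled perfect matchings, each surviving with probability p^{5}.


K_10 has 10!/(2^{5}·5!) = 945 labelled perfect matchings.
For each such perfect matching H, let X_H = 1 if all 5 edges of H are present in G. Then P[X_H = 1] = p^{5} = (1/2)^{5} = 1/32.
Summing the indicators: E[X] = Σ_H E[X_H] = 945 · p^{5} = 945 · 1/32 = 945/32.
Numerically: E[X] ≈ 29.5312.

E[X] = 945 · (1/2)^{5} = 945/32 ≈ 29.5312.


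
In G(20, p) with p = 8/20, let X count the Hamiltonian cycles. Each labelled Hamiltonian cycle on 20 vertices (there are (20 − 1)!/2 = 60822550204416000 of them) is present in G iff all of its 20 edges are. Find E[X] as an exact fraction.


K_20 has (20 − 1)!/2 = 60822550204416000 labelled Hamiltonian cycles.
For each such Hamiltonian cycle H, let X_H = 1 if all 20 edges of H are present in G. Then P[X_H = 1] = p^{20} = (2/5)^{20} = 1048576/95367431640625.
By linearity: E[X] = Σ_H E[X_H] = 60822550204416000 · p^{20} = 60822550204416000 · 1048576/95367431640625 = 510216531225165692928/762939453125.
Numerically: E[X] ≈ 6.688e+08.

E[X] = 60822550204416000 · (2/5)^{20} = 510216531225165692928/762939453125 ≈ 6.688e+08.


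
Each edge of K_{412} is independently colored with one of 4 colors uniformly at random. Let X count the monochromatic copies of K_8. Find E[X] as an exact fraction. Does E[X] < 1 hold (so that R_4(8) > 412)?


E[X] = C(412, 8) · 4^{1 − 28} = 19229204065337145 · 4^{−27} = 19229204065337145/18014398509481984.
As a reduced fraction: E[X] = 19229204065337145/18014398509481984 ≈ 1.06744.
Is E[X] < 1? NO.
Since E[X] ≥ 1, the first-moment bound is inconclusive at n = 412; it does NOT by itself certify R_4(8) > 412.

E[X] = 19229204065337145/18014398509481984 ≈ 1.06744; E[X] ≥ 1; first-moment method inconclusive here.


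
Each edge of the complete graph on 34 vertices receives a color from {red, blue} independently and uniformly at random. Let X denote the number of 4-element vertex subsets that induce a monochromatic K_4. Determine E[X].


Let X = Σ_S X_S over the C(34, 4) = 46376 subsets S of size 4, where X_S = 1 if the K_4 on S is monochromatic.
For a fixed S, the K_4 on S has C(4, 2) = 6 edges. P[all 6 edges red] = (1/2)^6, and likewise for blue, so P[monochromatic] = 2·(1/2)^6 = 2^{1 − 6} = 1/32.
Summing: E[X] = C(34, 4) · 2^{1 − 6} = 46376 · 1/32 = 5797/4.
Numerically: E[X] ≈ 1449.25000.

E[X] = C(34,4)·2^(1−C(4,2)) = 5797/4 ≈ 1449.25000.


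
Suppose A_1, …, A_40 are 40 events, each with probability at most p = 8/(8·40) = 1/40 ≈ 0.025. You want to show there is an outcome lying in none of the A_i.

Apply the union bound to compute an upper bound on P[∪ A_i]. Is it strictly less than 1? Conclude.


Union bound: P[∪_{i=1}^{40} A_i] ≤ Σ_i P[A_i] ≤ 40·p = 40·(1/40) = 1.
Numerically: 1 ≈ 1.000.
Is 1 < 1? NO.
Since the bound 1 is ≥ 1, the union bound is uninformative here; it does NOT by itself certify existence.

40·p = 1 ≈ 1.000; existence NOT certified by the union bound.


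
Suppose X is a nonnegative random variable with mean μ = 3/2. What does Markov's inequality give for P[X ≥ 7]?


μ = E[X] = 3/2, a = 7.
Markov: P[X ≥ 7] ≤ μ/a = (3/2)/7 = 3/14.
Numerically: ≈ 0.214.
(Since a = 7 > μ = 1.500, the bound 3/14 is < 1 and informative.)

P[X ≥ 7] ≤ 3/14 ≈ 0.214.


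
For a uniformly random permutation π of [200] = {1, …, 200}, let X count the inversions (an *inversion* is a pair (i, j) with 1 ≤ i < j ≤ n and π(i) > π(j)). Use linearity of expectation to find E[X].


Write X = Σ X_I over the C(200, 2) = 19900 pairs i < j, with X_I the indicator of one inversion.
There are 19900 indicators.
For each fixed pair i < j, the values π(i) and π(j) are two distinct elements of {1, …, 200} in uniformly random order; by symmetry P[π(i) > π(j)] = 1/2.
By linearity: E[X] = 19900 · (1/2) = C(200, 2) · (1/2) = 19900/2 = 9950 ≈ 9950.00000.

E[X] = 9950 = 9950.00000.


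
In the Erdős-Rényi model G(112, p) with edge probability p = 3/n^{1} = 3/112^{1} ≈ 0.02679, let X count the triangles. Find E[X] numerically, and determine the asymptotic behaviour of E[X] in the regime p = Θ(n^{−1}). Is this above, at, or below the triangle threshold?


Number of potential triangles: C(112, 3) = 227920.
Each occurs with probability p³ ≈ (0.02679)³ ≈ 1.921807e-05.
By linearity: E[X] = C(112, 3)·p³ ≈ 227920 · 1.921807e-05 ≈ 4.3802.
Here α = 1, so p = 3/n is exactly at the triangle threshold p ~ 1/n. Asymptotically E[X] → c³/6 = 3³/6 = 9/2 ≈ 4.5000, a bounded constant. In this regime the triangle count is asymptotically Poisson(c³/6).

E[X] ≈ 4.3802; in regime p = Θ(1/n^{1}) E[X] stays bounded (at the triangle threshold p ~ 1/n).


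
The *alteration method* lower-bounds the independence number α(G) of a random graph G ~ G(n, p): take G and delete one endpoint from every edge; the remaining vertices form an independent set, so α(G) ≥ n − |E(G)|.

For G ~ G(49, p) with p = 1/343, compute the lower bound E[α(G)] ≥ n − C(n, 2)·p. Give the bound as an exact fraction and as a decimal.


E[|E(G)|] = C(49, 2)·p = 1176 · (1/343) = 24/7.
E[α(G)] ≥ n − E[|E(G)|] = 49 − 24/7 = 319/7.
Numerically: ≈ 45.571429.
(This is only a lower bound; the true E[α(G)] may be larger.)

E[α(G)] ≥ 319/7 ≈ 45.571429.


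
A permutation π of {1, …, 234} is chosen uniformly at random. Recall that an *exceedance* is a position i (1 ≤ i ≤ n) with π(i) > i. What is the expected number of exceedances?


Write X = Σ_{i=1}^{234} X_i, where X_i = 1_{π(i) > i}.
For each fixed i, π(i) is uniform over {1, …, 234} (marginal of a uniform permutation), so P[π(i) > i] = (n − i)/n. Summing: Σ_{i=1}^{234} (n − i)/n = (0 + 1 + … + 233)/234 = 234(234 − 1)/(2·234) = (234 − 1)/2.
Hence E[X] = Σ_{i=1}^{234} (234 − i)/234 = 233/2 ≈ 116.500000.

E[X] = 233/2 = 116.500000.


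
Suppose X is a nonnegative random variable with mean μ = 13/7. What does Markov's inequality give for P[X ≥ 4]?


μ = E[X] = 13/7, a = 4.
Markov: P[X ≥ 4] ≤ μ/a = (13/7)/4 = 13/28.
Numerically: ≈ 0.464.
(Since a = 4 > μ = 1.857, the bound 13/28 is < 1 and informative.)

P[X ≥ 4] ≤ 13/28 ≈ 0.464.


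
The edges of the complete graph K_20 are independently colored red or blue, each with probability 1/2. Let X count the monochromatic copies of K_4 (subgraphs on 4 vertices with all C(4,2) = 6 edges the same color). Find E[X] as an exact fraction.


Let X = Σ_S X_S over the C(20, 4) = 4845 subsets S of size 4, where X_S = 1 if the K_4 on S is monochromatic.
For a fixed S, the K_4 on S has C(4, 2) = 6 edges. P[all 6 edges red] = (1/2)^6, and likewise for blue, so P[monochromatic] = 2·(1/2)^6 = 2^{1 − 6} = 1/32.
By linearity: E[X] = C(20, 4) · 2^{1 − 6} = 4845 · 1/32 = 4845/32.
Numerically: E[X] ≈ 151.406250.

E[X] = C(20,4)·2^(1−C(4,2)) = 4845/32 ≈ 151.406250.


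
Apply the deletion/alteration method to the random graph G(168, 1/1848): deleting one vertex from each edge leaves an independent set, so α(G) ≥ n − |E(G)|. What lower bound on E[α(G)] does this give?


E[|E(G)|] = C(168, 2)·p = 14028 · (1/1848) = 167/22.
E[α(G)] ≥ n − E[|E(G)|] = 168 − 167/22 = 3529/22.
Numerically: ≈ 160.4091.
(This is only a lower bound; the true E[α(G)] may be larger.)

E[α(G)] ≥ 3529/22 ≈ 160.4091.


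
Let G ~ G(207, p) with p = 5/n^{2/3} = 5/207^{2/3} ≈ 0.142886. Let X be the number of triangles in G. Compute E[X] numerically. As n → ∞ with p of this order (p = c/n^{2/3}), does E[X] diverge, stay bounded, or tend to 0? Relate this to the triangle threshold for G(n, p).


Number of potential triangles: C(207, 3) = 1456935.
Each occurs with probability p³ ≈ (0.142886)³ ≈ 2.91722094e-03.
By linearity: E[X] = C(207, 3)·p³ ≈ 1456935 · 2.91722094e-03 ≈ 4250.201288.
Since α = 2/3 < 1, p = c/n^{2/3} ≫ 1/n is above the triangle threshold p ~ 1/n. Asymptotically E[X] ~ (c³/6)·n^{3(1−α)} = (5³/6)·n^{1} → ∞; triangles are abundant w.h.p.

E[X] ≈ 4250.201288; in regime p = Θ(1/n^{2/3}) E[X] diverges (above the triangle threshold p ~ 1/n).


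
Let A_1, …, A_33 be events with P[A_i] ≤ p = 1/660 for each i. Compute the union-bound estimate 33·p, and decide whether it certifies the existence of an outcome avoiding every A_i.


Union bound: P[∪_{i=1}^{33} A_i] ≤ Σ_i P[A_i] ≤ 33·p = 33·(1/660) = 1/20.
Numerically: 1/20 ≈ 0.05000.
Is 1/20 < 1? YES.
Since P[∪ A_i] ≤ 1/20 < 1, the complement has P[∩ A_i^c] ≥ 1 − 1/20 = 19/20 > 0, so some outcome avoids every A_i.

33·p = 1/20 ≈ 0.05000; existence CERTIFIED by the union bound.


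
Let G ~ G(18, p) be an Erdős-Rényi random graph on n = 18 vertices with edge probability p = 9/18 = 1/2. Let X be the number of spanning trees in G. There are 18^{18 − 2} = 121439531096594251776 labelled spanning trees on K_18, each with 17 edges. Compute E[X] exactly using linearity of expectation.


K_18 has 18^{18 − 2} = 121439531096594251776 labelled spanning trees.
For each such spanning tree H, let X_H = 1 if all 17 edges of H are present in G. Then P[X_H = 1] = p^{17} = (1/2)^{17} = 1/131072.
By linearity of expectation: E[X] = Σ_H E[X_H] = 121439531096594251776 · p^{17} = 121439531096594251776 · 1/131072 = 1853020188851841/2.
Numerically: E[X] ≈ 9.27e+14.

E[X] = 121439531096594251776 · (1/2)^{17} = 1853020188851841/2 ≈ 9.27e+14.


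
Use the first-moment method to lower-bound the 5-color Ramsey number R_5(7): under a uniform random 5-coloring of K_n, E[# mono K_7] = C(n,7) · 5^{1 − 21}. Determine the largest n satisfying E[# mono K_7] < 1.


We need C(n, 7) · 5^{1 − 21} < 1, i.e. C(n, 7) < 5^{21 − 1} = 95367431640625.
Check values of n near the boundary:
  n = 332: C(332, 7) = 82772214646616; 82772214646616 < 95367431640625? YES
  n = 333: C(333, 7) = 84549532139028; 84549532139028 < 95367431640625? YES
  n = 334: C(334, 7) = 86359460961576; 86359460961576 < 95367431640625? YES
  n = 335: C(335, 7) = 88202498238195; 88202498238195 < 95367431640625? YES
  n = 336: C(336, 7) = 90079147136880; 90079147136880 < 95367431640625? YES
  n = 337: C(337, 7) = 91989916924632; 91989916924632 < 95367431640625? YES
  n = 338: C(338, 7) = 93935323022736; 93935323022736 < 95367431640625? YES
  n = 339: C(339, 7) = 95915887062372; 95915887062372 < 95367431640625? NO
  n = 340: C(340, 7) = 97932136940560; 97932136940560 < 95367431640625? NO
The largest n with C(n, 7) < 95367431640625 is n = 338 (where E[X] = 93935323022736/95367431640625 ≈ 0.984983). Hence R_5(7) > 338, i.e. R_5(7) ≥ 339.

Largest n = 338; hence R_5(7) > 338.


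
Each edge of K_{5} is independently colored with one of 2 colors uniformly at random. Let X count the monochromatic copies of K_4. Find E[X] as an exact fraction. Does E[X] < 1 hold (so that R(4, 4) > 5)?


E[X] = C(5, 4) · 2^{1 − 6} = 5 · 2^{−5} = 5/32.
As a reduced fraction: E[X] = 5/32 ≈ 0.156.
Is E[X] < 1? YES.
Since E[X] < 1, there exists a 2-coloring of K_{5} with no monochromatic K_4; hence R(4, 4) > 5.

E[X] = 5/32 ≈ 0.156; E[X] < 1, so R(4, 4) > 5.


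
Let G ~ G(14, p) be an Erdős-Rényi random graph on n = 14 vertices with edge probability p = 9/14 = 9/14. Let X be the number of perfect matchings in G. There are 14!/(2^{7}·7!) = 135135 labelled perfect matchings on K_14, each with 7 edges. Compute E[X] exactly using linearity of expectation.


K_14 has 14!/(2^{7}·7!) = 135135 labelled perfect matchings.
For each such perfect matching H, let X_H = 1 if all 7 edges of H are present in G. Then P[X_H = 1] = p^{7} = (9/14)^{7} = 4782969/105413504.
By linearity of expectation: E[X] = Σ_H E[X_H] = 135135 · p^{7} = 135135 · 4782969/105413504 = 92335216545/15059072.
Numerically: E[X] ≈ 6131.5.

E[X] = 135135 · (9/14)^{7} = 92335216545/15059072 ≈ 6131.5.


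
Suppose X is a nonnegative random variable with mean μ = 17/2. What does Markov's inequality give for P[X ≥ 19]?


μ = E[X] = 17/2, a = 19.
Markov: P[X ≥ 19] ≤ μ/a = (17/2)/19 = 17/38.
Numerically: ≈ 0.447.
(Since a = 19 > μ = 8.500, the bound 17/38 is < 1 and informative.)

P[X ≥ 19] ≤ 17/38 ≈ 0.447.


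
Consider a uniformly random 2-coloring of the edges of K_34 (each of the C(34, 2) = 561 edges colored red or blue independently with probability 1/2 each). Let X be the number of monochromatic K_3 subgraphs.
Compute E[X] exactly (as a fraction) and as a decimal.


Let X = Σ_S X_S over the C(34, 3) = 5984 subsets S of size 3, where X_S = 1 if the K_3 on S is monochromatic.
For a fixed S, the K_3 on S has C(3, 2) = 3 edges. P[all 3 edges red] = (1/2)^3, and likewise for blue, so P[monochromatic] = 2·(1/2)^3 = 2^{1 − 3} = 1/4.
Summing: E[X] = C(34, 3) · 2^{1 − 3} = 5984 · 1/4 = 1496.
Numerically: E[X] ≈ 1496.0000.

E[X] = C(34,3)·2^(1−C(3,2)) = 1496 ≈ 1496.0000.


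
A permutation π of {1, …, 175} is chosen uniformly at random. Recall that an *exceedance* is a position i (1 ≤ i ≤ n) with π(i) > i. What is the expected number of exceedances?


Write X = Σ_{i=1}^{175} X_i, where X_i = 1_{π(i) > i}.
For each fixed i, π(i) is uniform over {1, …, 175} (marginal of a uniform permutation), so P[π(i) > i] = (n − i)/n. Summing: Σ_{i=1}^{175} (n − i)/n = (0 + 1 + … + 174)/175 = 175(175 − 1)/(2·175) = (175 − 1)/2.
Hence E[X] = Σ_{i=1}^{175} (175 − i)/175 = 87 ≈ 87.000000.

E[X] = 87 = 87.000000.


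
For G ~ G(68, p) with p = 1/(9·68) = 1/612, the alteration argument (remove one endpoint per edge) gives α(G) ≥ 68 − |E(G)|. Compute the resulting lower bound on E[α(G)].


E[|E(G)|] = C(68, 2)·p = 2278 · (1/612) = 67/18.
E[α(G)] ≥ n − E[|E(G)|] = 68 − 67/18 = 1157/18.
Numerically: ≈ 64.277778.
(This is only a lower bound; the true E[α(G)] may be larger.)

E[α(G)] ≥ 1157/18 ≈ 64.277778.


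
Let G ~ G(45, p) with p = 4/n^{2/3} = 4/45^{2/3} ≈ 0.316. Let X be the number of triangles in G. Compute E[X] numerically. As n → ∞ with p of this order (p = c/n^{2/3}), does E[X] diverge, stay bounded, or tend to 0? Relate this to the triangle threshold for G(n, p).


Number of potential triangles: C(45, 3) = 14190.
Each occurs with probability p³ ≈ (0.316)³ ≈ 3.16049e-02.
By linearity: E[X] = C(45, 3)·p³ ≈ 14190 · 3.16049e-02 ≈ 448.474.
Since α = 2/3 < 1, p = c/n^{2/3} ≫ 1/n is above the triangle threshold p ~ 1/n. Asymptotically E[X] ~ (c³/6)·n^{3(1−α)} = (4³/6)·n^{1} → ∞; triangles are abundant w.h.p.

E[X] ≈ 448.474; in regime p = Θ(1/n^{2/3}) E[X] diverges (above the triangle threshold p ~ 1/n).


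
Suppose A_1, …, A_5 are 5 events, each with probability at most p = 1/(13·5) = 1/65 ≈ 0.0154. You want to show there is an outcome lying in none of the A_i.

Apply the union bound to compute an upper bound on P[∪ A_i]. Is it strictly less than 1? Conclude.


Union bound: P[∪_{i=1}^{5} A_i] ≤ Σ_i P[A_i] ≤ 5·p = 5·(1/65) = 1/13.
Numerically: 1/13 ≈ 0.0769.
Is 1/13 < 1? YES.
Since P[∪ A_i] ≤ 1/13 < 1, the complement has P[∩ A_i^c] ≥ 1 − 1/13 = 12/13 > 0, so some outcome avoids every A_i.

5·p = 1/13 ≈ 0.0769; existence CERTIFIED by the union bound.


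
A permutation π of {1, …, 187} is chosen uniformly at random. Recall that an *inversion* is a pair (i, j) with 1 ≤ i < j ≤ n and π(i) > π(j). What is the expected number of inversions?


Write X = Σ X_I over the C(187, 2) = 17391 pairs i < j, with X_I the indicator of one inversion.
There are 17391 indicators.
For each fixed pair i < j, the values π(i) and π(j) are two distinct elements of {1, …, 187} in uniformly random order; by symmetry P[π(i) > π(j)] = 1/2.
By linearity: E[X] = 17391 · (1/2) = C(187, 2) · (1/2) = 17391/2 = 17391/2 ≈ 8695.500000.

E[X] = 17391/2 = 8695.500000.


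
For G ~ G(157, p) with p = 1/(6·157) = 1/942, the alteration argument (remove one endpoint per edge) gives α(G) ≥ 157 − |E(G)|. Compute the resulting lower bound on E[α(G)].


E[|E(G)|] = C(157, 2)·p = 12246 · (1/942) = 13.
E[α(G)] ≥ n − E[|E(G)|] = 157 − 13 = 144.
Numerically: ≈ 144.00000.
(This is only a lower bound; the true E[α(G)] may be larger.)

E[α(G)] ≥ 144 ≈ 144.00000.


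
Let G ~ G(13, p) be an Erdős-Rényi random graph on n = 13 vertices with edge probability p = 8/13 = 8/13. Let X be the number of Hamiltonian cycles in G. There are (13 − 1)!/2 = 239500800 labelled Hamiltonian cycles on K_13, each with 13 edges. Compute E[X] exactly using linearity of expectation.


K_13 has (13 − 1)!/2 = 239500800 labelled Hamiltonian cycles.
For each such Hamiltonian cycle H, let X_H = 1 if all 13 edges of H are present in G. Then P[X_H = 1] = p^{13} = (8/13)^{13} = 549755813888/302875106592253.
By linearity of expectation: E[X] = Σ_H E[X_H] = 239500800 · p^{13} = 239500800 · 549755813888/302875106592253 = 131666957230827110400/302875106592253.
Numerically: E[X] ≈ 4.3472e+05.

E[X] = 239500800 · (8/13)^{13} = 131666957230827110400/302875106592253 ≈ 4.3472e+05.


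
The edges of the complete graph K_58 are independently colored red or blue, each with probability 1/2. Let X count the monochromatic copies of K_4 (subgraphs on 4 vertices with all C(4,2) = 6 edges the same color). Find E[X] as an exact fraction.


Let X = Σ_S X_S over the C(58, 4) = 424270 subsets S of size 4, where X_S = 1 if the K_4 on S is monochromatic.
For a fixed S, the K_4 on S has C(4, 2) = 6 edges. P[all 6 edges red] = (1/2)^6, and likewise for blue, so P[monochromatic] = 2·(1/2)^6 = 2^{1 − 6} = 1/32.
By linearity: E[X] = C(58, 4) · 2^{1 − 6} = 424270 · 1/32 = 212135/16.
Numerically: E[X] ≈ 13258.438.

E[X] = C(58,4)·2^(1−C(4,2)) = 212135/16 ≈ 13258.438.


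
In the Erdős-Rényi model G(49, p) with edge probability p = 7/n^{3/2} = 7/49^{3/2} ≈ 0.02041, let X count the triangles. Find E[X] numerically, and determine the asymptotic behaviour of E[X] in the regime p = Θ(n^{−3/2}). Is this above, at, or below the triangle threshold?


Number of potential triangles: C(49, 3) = 18424.
Each occurs with probability p³ ≈ (0.02041)³ ≈ 8.499860e-06.
By linearity: E[X] = C(49, 3)·p³ ≈ 18424 · 8.499860e-06 ≈ 0.1566.
Since α = 3/2 > 1, p = c/n^{3/2} = o(1/n) is below the triangle threshold p ~ 1/n. Asymptotically E[X] ~ (c³/6)·n^{3(1−α)} = (7³/6)·n^{-1.5} → 0, so by Markov's inequality G has no triangles w.h.p.

E[X] ≈ 0.1566; in regime p = Θ(1/n^{3/2}) E[X] tends to 0 (below the triangle threshold p ~ 1/n).


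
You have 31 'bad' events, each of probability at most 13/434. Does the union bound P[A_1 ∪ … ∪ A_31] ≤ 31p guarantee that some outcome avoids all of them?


Union bound: P[∪_{i=1}^{31} A_i] ≤ Σ_i P[A_i] ≤ 31·p = 31·(13/434) = 13/14.
Numerically: 13/14 ≈ 0.92857.
Is 13/14 < 1? YES.
Since P[∪ A_i] ≤ 13/14 < 1, the complement has P[∩ A_i^c] ≥ 1 − 13/14 = 1/14 > 0, so some outcome avoids every A_i.

31·p = 13/14 ≈ 0.92857; existence CERTIFIED by the union bound.


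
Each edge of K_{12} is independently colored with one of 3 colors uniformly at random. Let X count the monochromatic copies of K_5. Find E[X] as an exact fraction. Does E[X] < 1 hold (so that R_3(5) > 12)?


E[X] = C(12, 5) · 3^{1 − 10} = 792 · 3^{−9} = 792/19683.
As a reduced fraction: E[X] = 88/2187 ≈ 0.0402378.
Is E[X] < 1? YES.
Since E[X] < 1, there exists a 3-coloring of K_{12} with no monochromatic K_5; hence R_3(5) > 12.

E[X] = 88/2187 ≈ 0.0402378; E[X] < 1, so R_3(5) > 12.


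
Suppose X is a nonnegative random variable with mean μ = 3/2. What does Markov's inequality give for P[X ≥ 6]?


μ = E[X] = 3/2, a = 6.
Markov: P[X ≥ 6] ≤ μ/a = (3/2)/6 = 1/4.
Numerically: ≈ 0.250.
(Since a = 6 > μ = 1.500, the bound 1/4 is < 1 and informative.)

P[X ≥ 6] ≤ 1/4 ≈ 0.250.


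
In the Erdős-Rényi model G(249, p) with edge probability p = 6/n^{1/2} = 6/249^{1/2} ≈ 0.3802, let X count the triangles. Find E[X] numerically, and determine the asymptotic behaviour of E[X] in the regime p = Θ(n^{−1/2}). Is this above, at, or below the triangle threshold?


Number of potential triangles: C(249, 3) = 2542124.
Each occurs with probability p³ ≈ (0.3802)³ ≈ 5.497367e-02.
By linearity: E[X] = C(249, 3)·p³ ≈ 2542124 · 5.497367e-02 ≈ 139749.8857.
Since α = 1/2 < 1, p = c/n^{1/2} ≫ 1/n is above the triangle threshold p ~ 1/n. Asymptotically E[X] ~ (c³/6)·n^{3(1−α)} = (6³/6)·n^{1.5} → ∞; triangles are abundant w.h.p.

E[X] ≈ 139749.8857; in regime p = Θ(1/n^{1/2}) E[X] diverges (above the triangle threshold p ~ 1/n).


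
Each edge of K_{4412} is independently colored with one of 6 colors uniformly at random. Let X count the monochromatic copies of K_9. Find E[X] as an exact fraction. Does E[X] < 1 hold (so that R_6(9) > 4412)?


E[X] = C(4412, 9) · 6^{1 − 36} = 1731452449760113018141823620 · 6^{−35} = 1731452449760113018141823620/1719070799748422591028658176.
As a reduced fraction: E[X] = 432863112440028254535455905/429767699937105647757164544 ≈ 1.007.
Is E[X] < 1? NO.
Since E[X] ≥ 1, the first-moment bound is inconclusive at n = 4412; it does NOT by itself certify R_6(9) > 4412.

E[X] = 432863112440028254535455905/429767699937105647757164544 ≈ 1.007; E[X] ≥ 1; first-moment method inconclusive here.


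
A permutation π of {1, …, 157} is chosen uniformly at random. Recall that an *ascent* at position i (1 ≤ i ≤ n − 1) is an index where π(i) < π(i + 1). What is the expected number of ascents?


Write X = Σ X_I over i = 1, …, 156, with X_I the indicator of one ascent.
There are 156 indicators.
For each fixed i, the pair (π(i), π(i+1)) is a uniformly random ordered pair of distinct values from {1, …, 157}; by symmetry P[π(i) < π(i+1)] = 1/2.
By linearity: E[X] = 156 · (1/2) = (157 − 1) · (1/2) = 78 ≈ 78.0000.

E[X] = 78 = 78.0000.


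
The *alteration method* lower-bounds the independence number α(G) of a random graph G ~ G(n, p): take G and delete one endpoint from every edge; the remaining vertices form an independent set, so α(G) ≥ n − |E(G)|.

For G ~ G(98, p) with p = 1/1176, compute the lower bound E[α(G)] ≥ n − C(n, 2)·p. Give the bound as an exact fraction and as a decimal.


E[|E(G)|] = C(98, 2)·p = 4753 · (1/1176) = 97/24.
E[α(G)] ≥ n − E[|E(G)|] = 98 − 97/24 = 2255/24.
Numerically: ≈ 93.95833.
(This is only a lower bound; the true E[α(G)] may be larger.)

E[α(G)] ≥ 2255/24 ≈ 93.95833.


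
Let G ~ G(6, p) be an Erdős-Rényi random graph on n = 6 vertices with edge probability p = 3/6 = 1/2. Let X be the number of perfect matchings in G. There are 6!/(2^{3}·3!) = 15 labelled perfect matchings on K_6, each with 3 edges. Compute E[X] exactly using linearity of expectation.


K_6 has 6!/(2^{3}·3!) = 15 labelled perfect matchings.
For each such perfect matching H, let X_H = 1 if all 3 edges of H are present in G. Then P[X_H = 1] = p^{3} = (1/2)^{3} = 1/8.
Summing the indicators: E[X] = Σ_H E[X_H] = 15 · p^{3} = 15 · 1/8 = 15/8.
Numerically: E[X] ≈ 1.875.

E[X] = 15 · (1/2)^{3} = 15/8 ≈ 1.875.


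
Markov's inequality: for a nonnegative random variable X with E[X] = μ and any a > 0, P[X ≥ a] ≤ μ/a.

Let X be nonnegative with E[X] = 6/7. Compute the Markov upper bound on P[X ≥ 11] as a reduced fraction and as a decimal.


μ = E[X] = 6/7, a = 11.
Markov: P[X ≥ 11] ≤ μ/a = (6/7)/11 = 6/77.
Numerically: ≈ 0.078.
(Since a = 11 > μ = 0.857, the bound 6/77 is < 1 and informative.)

P[X ≥ 11] ≤ 6/77 ≈ 0.078.


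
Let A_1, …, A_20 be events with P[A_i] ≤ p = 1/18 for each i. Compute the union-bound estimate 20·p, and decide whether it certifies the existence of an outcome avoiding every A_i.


Union bound: P[∪_{i=1}^{20} A_i] ≤ Σ_i P[A_i] ≤ 20·p = 20·(1/18) = 10/9.
Numerically: 10/9 ≈ 1.111111.
Is 10/9 < 1? NO.
Since the bound 10/9 is ≥ 1, the union bound is uninformative here; it does NOT by itself certify existence.

20·p = 10/9 ≈ 1.111111; existence NOT certified by the union bound.


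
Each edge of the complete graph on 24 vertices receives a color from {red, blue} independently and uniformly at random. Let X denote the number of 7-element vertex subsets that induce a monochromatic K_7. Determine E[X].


Let X = Σ_S X_S over the C(24, 7) = 346104 subsets S of size 7, where X_S = 1 if the K_7 on S is monochromatic.
For a fixed S, the K_7 on S has C(7, 2) = 21 edges. P[all 21 edges red] = (1/2)^21, and likewise for blue, so P[monochromatic] = 2·(1/2)^21 = 2^{1 − 21} = 1/1048576.
By linearity of expectation: E[X] = C(24, 7) · 2^{1 − 21} = 346104 · 1/1048576 = 43263/131072.
Numerically: E[X] ≈ 0.330070.

E[X] = C(24,7)·2^(1−C(7,2)) = 43263/131072 ≈ 0.330070.


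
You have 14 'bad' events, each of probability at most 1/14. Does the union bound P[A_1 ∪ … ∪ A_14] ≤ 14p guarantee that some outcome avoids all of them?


Union bound: P[∪_{i=1}^{14} A_i] ≤ Σ_i P[A_i] ≤ 14·p = 14·(1/14) = 1.
Numerically: 1 ≈ 1.00000.
Is 1 < 1? NO.
Since the bound 1 is ≥ 1, the union bound is uninformative here; it does NOT by itself certify existence.

14·p = 1 ≈ 1.00000; existence NOT certified by the union bound.


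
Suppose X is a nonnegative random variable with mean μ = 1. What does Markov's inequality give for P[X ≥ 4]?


μ = E[X] = 1, a = 4.
Markov: P[X ≥ 4] ≤ μ/a = (1)/4 = 1/4.
Numerically: ≈ 0.2500.
(Since a = 4 > μ = 1.0000, the bound 1/4 is < 1 and informative.)

P[X ≥ 4] ≤ 1/4 ≈ 0.2500.
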